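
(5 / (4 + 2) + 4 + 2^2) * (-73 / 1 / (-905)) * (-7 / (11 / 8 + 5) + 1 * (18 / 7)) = 1017547 / 969255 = 1.05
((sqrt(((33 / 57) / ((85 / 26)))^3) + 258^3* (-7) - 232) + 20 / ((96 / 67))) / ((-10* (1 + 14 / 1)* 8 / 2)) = 2885155249 / 14400 - 143* sqrt(461890) / 782467500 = 200358.00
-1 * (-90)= 90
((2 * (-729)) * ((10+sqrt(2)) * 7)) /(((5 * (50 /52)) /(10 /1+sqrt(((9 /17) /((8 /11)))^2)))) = -96788601 /425-96788601 * sqrt(2) /4250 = -259944.89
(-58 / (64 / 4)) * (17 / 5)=-493 / 40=-12.32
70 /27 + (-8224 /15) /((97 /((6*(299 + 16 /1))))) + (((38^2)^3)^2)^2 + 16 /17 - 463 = 3659238685123770083802267605576739931970897 /44523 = 82187603825523214603738910000000000000.00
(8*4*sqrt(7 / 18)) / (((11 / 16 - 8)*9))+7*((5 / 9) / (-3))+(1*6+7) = 316 / 27 - 256*sqrt(14) / 3159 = 11.40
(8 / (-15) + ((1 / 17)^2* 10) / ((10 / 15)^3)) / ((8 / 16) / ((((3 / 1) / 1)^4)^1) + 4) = -195021 / 1875610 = -0.10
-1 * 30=-30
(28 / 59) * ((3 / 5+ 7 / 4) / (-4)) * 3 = -987 / 1180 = -0.84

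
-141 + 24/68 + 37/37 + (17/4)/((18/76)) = -37241/306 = -121.70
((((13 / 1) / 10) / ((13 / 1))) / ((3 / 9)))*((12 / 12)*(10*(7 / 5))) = 21 / 5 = 4.20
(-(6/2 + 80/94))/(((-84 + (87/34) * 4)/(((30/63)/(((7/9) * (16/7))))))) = 15385/1100176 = 0.01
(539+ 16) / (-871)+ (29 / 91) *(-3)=-1.59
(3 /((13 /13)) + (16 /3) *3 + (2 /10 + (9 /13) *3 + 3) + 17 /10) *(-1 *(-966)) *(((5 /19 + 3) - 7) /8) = -115807461 /9880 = -11721.40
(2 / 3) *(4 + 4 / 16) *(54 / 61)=153 / 61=2.51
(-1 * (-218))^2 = 47524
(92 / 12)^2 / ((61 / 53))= 51.07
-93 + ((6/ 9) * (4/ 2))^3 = -2447/ 27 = -90.63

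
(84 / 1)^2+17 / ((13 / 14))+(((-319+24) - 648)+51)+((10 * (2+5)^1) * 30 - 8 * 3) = 107358 / 13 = 8258.31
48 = 48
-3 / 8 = -0.38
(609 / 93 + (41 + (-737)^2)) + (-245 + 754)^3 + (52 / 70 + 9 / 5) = 132415448.09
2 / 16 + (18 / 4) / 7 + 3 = 211 / 56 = 3.77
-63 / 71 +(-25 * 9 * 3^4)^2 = 23582694312 / 71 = 332150624.11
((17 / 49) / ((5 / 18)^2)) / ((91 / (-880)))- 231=-6119553 / 22295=-274.48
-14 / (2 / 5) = -35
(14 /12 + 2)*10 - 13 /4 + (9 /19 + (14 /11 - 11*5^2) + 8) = -593987 /2508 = -236.84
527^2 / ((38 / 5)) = 1388645 / 38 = 36543.29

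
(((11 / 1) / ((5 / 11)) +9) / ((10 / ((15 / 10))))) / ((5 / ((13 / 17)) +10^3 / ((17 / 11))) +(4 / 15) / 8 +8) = 165087 / 21933055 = 0.01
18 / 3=6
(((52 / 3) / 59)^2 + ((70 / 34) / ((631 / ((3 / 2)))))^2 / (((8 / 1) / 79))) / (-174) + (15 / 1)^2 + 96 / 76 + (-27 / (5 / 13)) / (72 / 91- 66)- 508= -529302533133428205925373 / 1885915445902749599040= -280.66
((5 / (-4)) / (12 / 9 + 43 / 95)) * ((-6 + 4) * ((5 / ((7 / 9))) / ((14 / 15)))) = 961875 / 99764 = 9.64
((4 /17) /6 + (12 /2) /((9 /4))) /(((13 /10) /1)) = 460 /221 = 2.08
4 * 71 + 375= 659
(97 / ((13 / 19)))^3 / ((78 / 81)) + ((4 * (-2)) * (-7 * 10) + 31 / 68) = 5747790618497 / 1942148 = 2959501.86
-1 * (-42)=42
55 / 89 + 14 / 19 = 2291 / 1691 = 1.35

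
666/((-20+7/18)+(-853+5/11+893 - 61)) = -131868/7951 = -16.59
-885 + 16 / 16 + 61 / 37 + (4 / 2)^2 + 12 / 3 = -32351 / 37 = -874.35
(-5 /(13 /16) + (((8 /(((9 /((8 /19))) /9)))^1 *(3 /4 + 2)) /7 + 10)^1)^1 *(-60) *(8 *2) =-8580480 /1729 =-4962.68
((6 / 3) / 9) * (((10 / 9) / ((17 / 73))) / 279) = 1460 / 384183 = 0.00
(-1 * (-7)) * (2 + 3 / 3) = 21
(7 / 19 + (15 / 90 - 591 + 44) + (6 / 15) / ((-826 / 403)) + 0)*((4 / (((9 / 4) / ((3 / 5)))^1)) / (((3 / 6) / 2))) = -4118055904 / 1765575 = -2332.42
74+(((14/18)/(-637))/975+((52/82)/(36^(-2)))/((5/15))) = 83144020009/32739525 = 2539.56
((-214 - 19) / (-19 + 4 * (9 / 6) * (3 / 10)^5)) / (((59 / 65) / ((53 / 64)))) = 2508390625 / 224027956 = 11.20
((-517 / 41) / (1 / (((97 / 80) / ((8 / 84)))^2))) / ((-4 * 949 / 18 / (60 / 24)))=19307013957 / 796856320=24.23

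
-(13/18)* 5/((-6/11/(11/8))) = 7865/864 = 9.10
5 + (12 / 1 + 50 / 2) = 42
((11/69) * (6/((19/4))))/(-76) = -22/8303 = -0.00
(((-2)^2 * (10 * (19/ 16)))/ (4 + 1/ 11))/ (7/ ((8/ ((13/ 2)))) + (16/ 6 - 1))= 1672/ 1059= 1.58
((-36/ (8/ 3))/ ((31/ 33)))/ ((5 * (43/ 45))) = -8019/ 2666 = -3.01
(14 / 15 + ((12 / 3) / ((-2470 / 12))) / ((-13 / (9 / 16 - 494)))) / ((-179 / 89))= -1677917 / 17243070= -0.10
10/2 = 5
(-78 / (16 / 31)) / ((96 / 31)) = -12493 / 256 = -48.80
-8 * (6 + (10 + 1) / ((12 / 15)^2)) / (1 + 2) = -371 / 6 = -61.83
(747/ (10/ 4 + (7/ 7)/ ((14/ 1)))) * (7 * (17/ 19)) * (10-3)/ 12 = 483973/ 456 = 1061.34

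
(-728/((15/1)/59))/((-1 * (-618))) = -21476/4635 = -4.63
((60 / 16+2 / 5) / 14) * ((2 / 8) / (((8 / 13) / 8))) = 1079 / 1120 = 0.96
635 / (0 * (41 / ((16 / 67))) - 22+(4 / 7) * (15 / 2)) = -4445 / 124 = -35.85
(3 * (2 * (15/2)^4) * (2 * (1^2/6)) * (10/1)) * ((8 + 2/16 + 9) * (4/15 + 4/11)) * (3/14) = 90163125/616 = 146368.71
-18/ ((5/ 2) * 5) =-36/ 25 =-1.44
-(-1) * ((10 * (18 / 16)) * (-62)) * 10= -6975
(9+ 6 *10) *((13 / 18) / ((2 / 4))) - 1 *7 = 278 / 3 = 92.67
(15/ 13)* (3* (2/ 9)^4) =80/ 9477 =0.01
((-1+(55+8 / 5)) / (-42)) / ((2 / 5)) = -139 / 42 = -3.31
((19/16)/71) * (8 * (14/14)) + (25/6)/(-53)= 623/11289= 0.06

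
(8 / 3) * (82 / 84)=164 / 63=2.60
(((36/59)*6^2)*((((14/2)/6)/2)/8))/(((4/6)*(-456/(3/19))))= -567/681568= -0.00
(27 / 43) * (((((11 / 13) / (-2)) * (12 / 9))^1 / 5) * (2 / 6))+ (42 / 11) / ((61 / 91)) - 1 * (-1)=12513649 / 1875445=6.67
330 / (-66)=-5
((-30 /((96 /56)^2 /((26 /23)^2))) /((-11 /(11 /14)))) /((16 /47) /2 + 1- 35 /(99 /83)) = -1834833 /55477288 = -0.03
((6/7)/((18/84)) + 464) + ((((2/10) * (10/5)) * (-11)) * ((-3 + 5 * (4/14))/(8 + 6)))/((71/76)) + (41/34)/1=277815099/591430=469.73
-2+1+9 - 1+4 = 11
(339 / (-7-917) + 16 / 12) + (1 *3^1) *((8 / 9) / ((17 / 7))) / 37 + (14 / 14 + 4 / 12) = 451291 / 193732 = 2.33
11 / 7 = 1.57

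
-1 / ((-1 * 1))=1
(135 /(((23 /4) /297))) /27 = 5940 /23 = 258.26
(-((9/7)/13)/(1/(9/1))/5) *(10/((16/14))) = -81/52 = -1.56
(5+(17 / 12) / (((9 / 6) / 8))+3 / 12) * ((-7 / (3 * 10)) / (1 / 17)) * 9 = -54859 / 120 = -457.16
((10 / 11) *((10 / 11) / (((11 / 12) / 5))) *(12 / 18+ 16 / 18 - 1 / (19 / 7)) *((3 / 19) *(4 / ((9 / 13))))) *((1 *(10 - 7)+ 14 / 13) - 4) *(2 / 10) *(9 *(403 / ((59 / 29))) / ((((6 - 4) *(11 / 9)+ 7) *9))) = 759187520 / 481932473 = 1.58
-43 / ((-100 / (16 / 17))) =172 / 425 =0.40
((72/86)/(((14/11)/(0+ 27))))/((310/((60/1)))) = 32076/9331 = 3.44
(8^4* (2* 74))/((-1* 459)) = -606208/459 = -1320.71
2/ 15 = 0.13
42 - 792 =-750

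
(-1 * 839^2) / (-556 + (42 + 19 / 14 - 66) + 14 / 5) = 49274470 / 40309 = 1222.42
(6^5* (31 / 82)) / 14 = 60264 / 287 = 209.98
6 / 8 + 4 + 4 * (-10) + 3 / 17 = -2385 / 68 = -35.07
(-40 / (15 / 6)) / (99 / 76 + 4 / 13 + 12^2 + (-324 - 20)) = 15808 / 196009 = 0.08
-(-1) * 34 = 34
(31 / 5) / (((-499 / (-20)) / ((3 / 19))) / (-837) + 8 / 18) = 311364 / 12839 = 24.25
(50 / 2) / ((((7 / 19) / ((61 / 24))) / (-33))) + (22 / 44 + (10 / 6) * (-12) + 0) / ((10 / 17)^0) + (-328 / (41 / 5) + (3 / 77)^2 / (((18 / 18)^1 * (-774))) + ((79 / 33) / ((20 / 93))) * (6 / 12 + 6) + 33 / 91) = -94098234301 / 16571555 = -5678.30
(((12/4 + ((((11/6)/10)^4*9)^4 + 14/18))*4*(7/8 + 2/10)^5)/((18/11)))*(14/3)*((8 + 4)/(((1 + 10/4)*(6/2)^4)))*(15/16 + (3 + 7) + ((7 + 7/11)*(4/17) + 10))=162432028321519793628969316121303825783/2728326737166336000000000000000000000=59.54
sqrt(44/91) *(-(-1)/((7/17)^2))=578 *sqrt(1001)/4459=4.10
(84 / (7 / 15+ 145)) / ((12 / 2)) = 0.10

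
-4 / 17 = -0.24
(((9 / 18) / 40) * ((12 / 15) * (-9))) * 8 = -18 / 25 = -0.72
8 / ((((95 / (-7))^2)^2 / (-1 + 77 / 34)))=412972 / 1384660625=0.00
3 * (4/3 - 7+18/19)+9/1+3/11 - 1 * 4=-1857/209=-8.89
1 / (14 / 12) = 6 / 7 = 0.86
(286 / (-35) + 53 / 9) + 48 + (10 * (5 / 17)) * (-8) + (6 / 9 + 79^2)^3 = 3906451573090826 / 16065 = 243165364026.82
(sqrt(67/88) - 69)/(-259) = 69/259 - sqrt(1474)/11396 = 0.26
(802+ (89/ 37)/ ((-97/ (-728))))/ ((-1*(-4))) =205.01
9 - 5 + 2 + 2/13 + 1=7.15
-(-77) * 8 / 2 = 308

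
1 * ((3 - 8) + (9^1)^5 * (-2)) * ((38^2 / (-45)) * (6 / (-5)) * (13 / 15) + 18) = -6825644782 / 1125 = -6067239.81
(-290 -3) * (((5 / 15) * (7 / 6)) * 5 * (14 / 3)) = -71785 / 27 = -2658.70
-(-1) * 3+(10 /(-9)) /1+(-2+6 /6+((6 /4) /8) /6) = 265 /288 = 0.92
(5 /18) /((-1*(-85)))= 1 /306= 0.00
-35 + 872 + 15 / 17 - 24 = 13836 / 17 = 813.88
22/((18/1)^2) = 11/162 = 0.07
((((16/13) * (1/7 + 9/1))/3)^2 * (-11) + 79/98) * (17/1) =-7961729/3042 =-2617.27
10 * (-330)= -3300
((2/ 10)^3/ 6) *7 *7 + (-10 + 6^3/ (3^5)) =-20353/ 2250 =-9.05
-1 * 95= -95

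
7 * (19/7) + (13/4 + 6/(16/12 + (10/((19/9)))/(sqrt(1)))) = 16081/692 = 23.24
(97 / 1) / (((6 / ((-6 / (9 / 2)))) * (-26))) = 97 / 117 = 0.83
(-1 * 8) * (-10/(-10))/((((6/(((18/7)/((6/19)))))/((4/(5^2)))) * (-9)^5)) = 304/10333575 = 0.00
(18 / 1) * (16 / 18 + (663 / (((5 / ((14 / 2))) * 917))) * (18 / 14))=180766 / 4585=39.43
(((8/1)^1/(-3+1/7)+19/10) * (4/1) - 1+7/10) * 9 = -351/10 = -35.10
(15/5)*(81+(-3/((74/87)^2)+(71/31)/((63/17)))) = 232.41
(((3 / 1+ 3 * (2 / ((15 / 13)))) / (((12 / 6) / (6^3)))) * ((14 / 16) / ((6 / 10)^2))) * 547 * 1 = 2354835 / 2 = 1177417.50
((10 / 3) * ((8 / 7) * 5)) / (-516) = -0.04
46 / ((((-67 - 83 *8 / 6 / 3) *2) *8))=-207 / 7480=-0.03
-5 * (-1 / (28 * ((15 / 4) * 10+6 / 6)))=5 / 1078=0.00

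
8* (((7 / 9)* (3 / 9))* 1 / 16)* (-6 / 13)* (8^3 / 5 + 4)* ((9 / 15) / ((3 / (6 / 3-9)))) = 26068 / 2925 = 8.91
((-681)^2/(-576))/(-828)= 51529/52992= 0.97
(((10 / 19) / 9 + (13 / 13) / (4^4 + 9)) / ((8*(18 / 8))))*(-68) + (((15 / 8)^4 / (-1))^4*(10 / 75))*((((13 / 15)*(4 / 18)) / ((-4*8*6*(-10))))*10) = 5300510664316216324781 / 1836725554028646236160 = 2.89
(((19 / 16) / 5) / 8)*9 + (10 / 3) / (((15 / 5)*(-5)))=259 / 5760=0.04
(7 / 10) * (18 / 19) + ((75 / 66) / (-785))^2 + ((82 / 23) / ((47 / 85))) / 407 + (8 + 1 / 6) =1202950111394083 / 135993122150820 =8.85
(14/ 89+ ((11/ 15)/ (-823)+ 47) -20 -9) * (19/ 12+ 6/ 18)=458816443/ 13184460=34.80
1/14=0.07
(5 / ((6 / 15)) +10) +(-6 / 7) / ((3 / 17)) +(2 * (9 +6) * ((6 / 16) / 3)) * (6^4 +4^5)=122047 / 14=8717.64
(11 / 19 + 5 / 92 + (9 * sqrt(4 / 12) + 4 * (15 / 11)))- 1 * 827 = -15784499 / 19228 + 3 * sqrt(3) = -815.72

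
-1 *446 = -446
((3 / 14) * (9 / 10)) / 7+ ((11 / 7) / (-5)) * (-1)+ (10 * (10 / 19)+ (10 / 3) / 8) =33637 / 5586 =6.02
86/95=0.91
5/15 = 0.33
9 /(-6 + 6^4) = 3 /430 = 0.01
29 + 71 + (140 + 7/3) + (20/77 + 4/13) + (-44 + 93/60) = 12039073/60060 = 200.45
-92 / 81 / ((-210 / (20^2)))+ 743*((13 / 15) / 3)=1843951 / 8505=216.81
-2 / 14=-1 / 7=-0.14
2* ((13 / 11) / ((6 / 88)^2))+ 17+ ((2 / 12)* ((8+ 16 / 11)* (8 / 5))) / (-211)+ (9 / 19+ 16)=1075388428 / 1984455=541.91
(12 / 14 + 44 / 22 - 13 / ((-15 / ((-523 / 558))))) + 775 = 45527057 / 58590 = 777.04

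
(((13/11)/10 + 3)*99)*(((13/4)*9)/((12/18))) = 1083537/80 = 13544.21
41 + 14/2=48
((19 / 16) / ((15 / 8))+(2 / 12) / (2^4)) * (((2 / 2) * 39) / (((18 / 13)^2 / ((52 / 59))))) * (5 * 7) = 20592481 / 50976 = 403.96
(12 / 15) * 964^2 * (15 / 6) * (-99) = -184000608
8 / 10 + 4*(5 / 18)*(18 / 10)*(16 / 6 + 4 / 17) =1684 / 255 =6.60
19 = 19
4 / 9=0.44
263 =263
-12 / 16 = -0.75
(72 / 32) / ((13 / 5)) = 45 / 52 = 0.87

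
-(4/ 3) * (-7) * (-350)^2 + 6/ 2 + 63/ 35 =17150072/ 15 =1143338.13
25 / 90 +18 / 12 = 16 / 9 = 1.78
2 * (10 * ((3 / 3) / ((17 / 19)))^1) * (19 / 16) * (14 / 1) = 12635 / 34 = 371.62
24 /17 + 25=449 /17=26.41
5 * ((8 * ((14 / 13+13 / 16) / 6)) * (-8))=-1310 / 13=-100.77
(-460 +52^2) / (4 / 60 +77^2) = 8415 / 22234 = 0.38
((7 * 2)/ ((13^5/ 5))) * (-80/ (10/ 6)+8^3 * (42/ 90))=40096/ 1113879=0.04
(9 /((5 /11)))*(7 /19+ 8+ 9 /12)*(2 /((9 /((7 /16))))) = 53361 /3040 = 17.55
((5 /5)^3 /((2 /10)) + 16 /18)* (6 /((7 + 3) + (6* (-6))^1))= -53 /39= -1.36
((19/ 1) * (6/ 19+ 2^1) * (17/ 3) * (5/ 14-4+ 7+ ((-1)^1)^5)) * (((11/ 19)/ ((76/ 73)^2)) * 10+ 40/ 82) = 26976187095/ 7874132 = 3425.93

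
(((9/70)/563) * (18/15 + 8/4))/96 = 3/394100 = 0.00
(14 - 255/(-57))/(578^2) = 351/6347596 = 0.00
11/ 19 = 0.58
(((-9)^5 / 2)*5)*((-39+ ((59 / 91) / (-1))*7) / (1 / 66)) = 424198931.54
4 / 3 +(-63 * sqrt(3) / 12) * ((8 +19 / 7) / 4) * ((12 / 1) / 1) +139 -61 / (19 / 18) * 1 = -209.74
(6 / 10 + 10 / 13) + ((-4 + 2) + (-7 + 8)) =24 / 65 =0.37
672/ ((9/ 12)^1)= 896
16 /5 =3.20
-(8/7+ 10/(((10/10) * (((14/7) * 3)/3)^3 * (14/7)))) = -99/56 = -1.77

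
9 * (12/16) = 27/4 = 6.75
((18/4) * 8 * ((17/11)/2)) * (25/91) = 7650/1001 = 7.64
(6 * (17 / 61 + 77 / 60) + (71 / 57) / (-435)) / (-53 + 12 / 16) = -56683882 / 316111455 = -0.18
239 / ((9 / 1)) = 239 / 9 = 26.56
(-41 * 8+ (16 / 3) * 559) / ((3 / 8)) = 63680 / 9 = 7075.56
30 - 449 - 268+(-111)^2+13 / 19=221059 / 19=11634.68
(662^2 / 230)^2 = 48014450884 / 13225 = 3630582.30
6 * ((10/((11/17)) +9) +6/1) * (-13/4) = -13065/22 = -593.86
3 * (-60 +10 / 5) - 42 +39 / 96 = -6899 / 32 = -215.59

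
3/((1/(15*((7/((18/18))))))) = 315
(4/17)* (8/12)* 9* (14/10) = 1.98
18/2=9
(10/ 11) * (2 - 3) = -10/ 11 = -0.91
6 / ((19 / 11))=66 / 19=3.47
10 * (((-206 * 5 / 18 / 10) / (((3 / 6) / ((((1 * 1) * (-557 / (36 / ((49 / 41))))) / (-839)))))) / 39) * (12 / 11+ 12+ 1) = -2178663725 / 2390661702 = -0.91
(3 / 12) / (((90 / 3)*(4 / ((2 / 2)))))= 1 / 480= 0.00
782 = 782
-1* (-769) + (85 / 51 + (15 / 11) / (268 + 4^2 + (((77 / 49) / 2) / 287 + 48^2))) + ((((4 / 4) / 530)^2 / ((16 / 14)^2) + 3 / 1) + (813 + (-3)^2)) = 1968759330863097623 / 1233815757715200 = 1595.67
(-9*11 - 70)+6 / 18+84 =-254 / 3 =-84.67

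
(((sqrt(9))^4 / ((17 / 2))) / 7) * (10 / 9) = 180 / 119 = 1.51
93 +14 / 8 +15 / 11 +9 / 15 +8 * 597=1071997 / 220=4872.71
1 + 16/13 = 29/13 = 2.23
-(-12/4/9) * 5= 5/3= 1.67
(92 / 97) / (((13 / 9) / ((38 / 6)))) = 5244 / 1261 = 4.16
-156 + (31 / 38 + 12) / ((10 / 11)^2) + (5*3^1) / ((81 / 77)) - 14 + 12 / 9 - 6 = -144.90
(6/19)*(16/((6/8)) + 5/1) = 158/19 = 8.32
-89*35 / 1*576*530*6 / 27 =-211321600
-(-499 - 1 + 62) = 438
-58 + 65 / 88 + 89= 2793 / 88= 31.74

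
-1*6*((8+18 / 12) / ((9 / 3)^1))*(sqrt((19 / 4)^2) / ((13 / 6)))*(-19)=791.42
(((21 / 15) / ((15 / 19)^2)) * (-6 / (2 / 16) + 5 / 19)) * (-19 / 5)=2291989 / 5625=407.46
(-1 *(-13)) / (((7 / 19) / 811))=200317 / 7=28616.71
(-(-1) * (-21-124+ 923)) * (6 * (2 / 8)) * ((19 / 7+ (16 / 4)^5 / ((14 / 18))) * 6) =64663470 / 7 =9237638.57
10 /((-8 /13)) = -65 /4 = -16.25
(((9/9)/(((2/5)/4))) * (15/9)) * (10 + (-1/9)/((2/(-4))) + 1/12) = 9275/54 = 171.76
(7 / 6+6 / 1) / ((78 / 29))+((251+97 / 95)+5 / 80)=254.75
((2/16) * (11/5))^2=121/1600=0.08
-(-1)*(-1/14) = -1/14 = -0.07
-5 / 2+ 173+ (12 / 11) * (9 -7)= 3799 / 22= 172.68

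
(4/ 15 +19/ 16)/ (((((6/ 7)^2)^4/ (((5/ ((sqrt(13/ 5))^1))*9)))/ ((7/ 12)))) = 14083408843*sqrt(65)/ 1397440512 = 81.25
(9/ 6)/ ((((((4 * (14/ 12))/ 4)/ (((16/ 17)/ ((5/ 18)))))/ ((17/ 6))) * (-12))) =-36/ 35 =-1.03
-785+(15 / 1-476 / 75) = -58226 / 75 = -776.35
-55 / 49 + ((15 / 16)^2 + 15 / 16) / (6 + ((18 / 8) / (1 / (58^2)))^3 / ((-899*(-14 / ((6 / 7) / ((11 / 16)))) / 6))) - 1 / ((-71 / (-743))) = -14813683834648150943 / 1278448255906121216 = -11.59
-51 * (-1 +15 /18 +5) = -493 /2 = -246.50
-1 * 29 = -29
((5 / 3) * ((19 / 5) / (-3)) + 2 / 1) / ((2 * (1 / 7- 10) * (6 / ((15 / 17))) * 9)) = 35 / 380052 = 0.00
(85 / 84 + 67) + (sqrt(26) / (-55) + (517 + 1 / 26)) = 638875 / 1092-sqrt(26) / 55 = 584.96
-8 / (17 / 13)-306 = -5306 / 17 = -312.12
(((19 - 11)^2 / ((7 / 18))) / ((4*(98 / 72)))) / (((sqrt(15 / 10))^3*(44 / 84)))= 6912*sqrt(6) / 539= 31.41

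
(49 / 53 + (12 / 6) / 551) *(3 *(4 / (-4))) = -81315 / 29203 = -2.78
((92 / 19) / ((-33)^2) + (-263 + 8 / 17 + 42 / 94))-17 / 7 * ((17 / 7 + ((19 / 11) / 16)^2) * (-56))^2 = -654035072462620741 / 14338761034752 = -45613.08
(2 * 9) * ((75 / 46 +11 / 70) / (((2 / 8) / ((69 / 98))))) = 155412 / 1715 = 90.62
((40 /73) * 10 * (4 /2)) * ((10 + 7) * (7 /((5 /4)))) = 1043.29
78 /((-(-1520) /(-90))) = -4.62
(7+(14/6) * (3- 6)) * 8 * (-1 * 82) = 0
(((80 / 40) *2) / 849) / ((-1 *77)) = -0.00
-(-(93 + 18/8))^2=-145161/16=-9072.56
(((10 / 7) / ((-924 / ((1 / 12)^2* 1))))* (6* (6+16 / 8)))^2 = 25 / 94128804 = 0.00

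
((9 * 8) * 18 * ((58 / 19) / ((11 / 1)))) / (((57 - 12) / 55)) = 8352 / 19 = 439.58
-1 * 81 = -81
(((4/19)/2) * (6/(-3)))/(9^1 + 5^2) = -2/323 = -0.01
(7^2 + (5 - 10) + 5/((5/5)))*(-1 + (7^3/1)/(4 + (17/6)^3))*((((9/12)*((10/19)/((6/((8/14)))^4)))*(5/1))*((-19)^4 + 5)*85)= 7206947122000/6915069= 1042209.00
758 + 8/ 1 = 766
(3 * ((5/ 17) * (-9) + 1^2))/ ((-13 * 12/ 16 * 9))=112/ 1989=0.06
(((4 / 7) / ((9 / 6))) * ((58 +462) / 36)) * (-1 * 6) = -2080 / 63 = -33.02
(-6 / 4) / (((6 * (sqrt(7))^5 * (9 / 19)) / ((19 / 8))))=-361 * sqrt(7) / 98784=-0.01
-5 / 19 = -0.26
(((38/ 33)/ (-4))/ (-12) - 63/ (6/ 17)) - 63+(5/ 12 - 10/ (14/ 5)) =-1356233/ 5544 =-244.63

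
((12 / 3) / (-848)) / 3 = -0.00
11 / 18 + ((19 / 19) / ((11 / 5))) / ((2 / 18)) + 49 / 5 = 14357 / 990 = 14.50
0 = 0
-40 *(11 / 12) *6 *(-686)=150920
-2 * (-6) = 12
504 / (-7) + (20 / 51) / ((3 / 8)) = -10856 / 153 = -70.95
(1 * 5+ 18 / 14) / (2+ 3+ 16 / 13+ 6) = 572 / 1113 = 0.51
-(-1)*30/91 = 30/91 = 0.33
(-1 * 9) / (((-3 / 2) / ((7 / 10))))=21 / 5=4.20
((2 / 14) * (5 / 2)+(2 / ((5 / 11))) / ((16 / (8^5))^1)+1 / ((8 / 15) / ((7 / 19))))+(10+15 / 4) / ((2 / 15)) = 9115.37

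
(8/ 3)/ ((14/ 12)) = 16/ 7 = 2.29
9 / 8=1.12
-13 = -13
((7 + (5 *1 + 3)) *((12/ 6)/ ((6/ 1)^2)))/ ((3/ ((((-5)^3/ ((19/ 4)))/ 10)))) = -125/ 171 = -0.73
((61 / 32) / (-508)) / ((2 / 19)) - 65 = -2114439 / 32512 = -65.04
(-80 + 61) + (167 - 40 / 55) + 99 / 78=42483 / 286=148.54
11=11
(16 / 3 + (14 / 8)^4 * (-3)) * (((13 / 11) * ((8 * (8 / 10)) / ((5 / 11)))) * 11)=-2504359 / 600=-4173.93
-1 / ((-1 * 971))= 1 / 971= 0.00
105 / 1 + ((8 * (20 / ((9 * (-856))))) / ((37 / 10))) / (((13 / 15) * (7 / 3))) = 37827245 / 360269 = 105.00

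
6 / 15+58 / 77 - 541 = -207841 / 385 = -539.85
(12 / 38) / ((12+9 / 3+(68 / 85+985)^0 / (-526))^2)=1660056 / 1182490099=0.00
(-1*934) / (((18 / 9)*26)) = -467 / 26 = -17.96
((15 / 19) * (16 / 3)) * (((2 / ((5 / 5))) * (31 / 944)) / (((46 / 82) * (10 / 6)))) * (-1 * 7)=-53382 / 25783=-2.07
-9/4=-2.25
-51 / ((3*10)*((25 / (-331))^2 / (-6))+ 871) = -0.06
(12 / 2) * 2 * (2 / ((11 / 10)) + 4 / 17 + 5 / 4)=7413 / 187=39.64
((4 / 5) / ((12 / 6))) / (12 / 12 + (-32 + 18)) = -2 / 65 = -0.03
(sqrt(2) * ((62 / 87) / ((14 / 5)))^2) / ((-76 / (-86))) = 1033075 * sqrt(2) / 14093478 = 0.10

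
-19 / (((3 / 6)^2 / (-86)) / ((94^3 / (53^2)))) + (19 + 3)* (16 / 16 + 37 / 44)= 10857621577 / 5618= 1932648.91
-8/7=-1.14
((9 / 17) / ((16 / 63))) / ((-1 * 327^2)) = -63 / 3231632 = -0.00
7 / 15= 0.47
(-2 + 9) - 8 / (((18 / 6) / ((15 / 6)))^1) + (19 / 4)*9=517 / 12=43.08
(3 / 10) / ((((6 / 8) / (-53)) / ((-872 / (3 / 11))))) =1016752 / 15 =67783.47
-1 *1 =-1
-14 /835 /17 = -14 /14195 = -0.00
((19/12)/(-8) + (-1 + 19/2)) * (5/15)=797/288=2.77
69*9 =621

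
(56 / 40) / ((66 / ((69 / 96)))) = 161 / 10560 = 0.02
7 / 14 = 1 / 2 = 0.50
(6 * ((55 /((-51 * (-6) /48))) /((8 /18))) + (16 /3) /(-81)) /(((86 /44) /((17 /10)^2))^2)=71465760641 /280816875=254.49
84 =84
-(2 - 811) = 809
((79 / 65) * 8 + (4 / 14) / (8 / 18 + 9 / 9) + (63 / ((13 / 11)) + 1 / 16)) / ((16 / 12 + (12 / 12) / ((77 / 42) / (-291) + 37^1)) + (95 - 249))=-6867896439 / 16563366400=-0.41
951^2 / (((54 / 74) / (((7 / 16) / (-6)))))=-26026651 / 288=-90370.32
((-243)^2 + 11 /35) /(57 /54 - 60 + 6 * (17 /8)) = -74402136 /58205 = -1278.28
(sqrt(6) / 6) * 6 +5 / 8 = 5 / 8 +sqrt(6) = 3.07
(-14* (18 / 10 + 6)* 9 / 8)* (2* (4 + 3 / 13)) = -2079 / 2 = -1039.50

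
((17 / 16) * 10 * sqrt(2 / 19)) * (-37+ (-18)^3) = -498865 * sqrt(38) / 152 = -20231.65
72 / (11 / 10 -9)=-720 / 79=-9.11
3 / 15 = 1 / 5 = 0.20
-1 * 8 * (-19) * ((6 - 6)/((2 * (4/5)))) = 0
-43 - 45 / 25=-224 / 5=-44.80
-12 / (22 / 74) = -444 / 11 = -40.36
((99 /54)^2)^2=14641 /1296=11.30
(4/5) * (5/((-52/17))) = -17/13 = -1.31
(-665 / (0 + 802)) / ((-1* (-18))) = -665 / 14436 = -0.05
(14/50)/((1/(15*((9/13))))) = 189/65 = 2.91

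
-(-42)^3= 74088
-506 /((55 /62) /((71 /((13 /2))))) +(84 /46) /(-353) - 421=-3510244261 /527735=-6651.53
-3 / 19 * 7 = -1.11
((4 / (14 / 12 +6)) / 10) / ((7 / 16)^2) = 3072 / 10535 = 0.29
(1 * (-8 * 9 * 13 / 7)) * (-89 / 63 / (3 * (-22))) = -4628 / 1617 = -2.86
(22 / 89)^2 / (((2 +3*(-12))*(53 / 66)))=-15972 / 7136821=-0.00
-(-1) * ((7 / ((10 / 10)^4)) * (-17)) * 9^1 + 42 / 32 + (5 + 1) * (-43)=-1327.69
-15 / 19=-0.79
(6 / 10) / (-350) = -3 / 1750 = -0.00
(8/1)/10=4/5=0.80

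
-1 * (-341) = 341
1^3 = 1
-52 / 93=-0.56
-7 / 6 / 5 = -7 / 30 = -0.23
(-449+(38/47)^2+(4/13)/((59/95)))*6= -4552770474/1694303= -2687.11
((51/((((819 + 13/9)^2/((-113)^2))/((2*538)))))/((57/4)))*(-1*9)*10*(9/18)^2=-212841161865/129493208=-1643.65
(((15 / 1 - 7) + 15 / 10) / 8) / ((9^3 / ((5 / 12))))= 95 / 139968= 0.00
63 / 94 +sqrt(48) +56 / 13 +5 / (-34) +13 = 4 *sqrt(3) +185209 / 10387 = 24.76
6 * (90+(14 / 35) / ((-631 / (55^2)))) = 333480 / 631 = 528.49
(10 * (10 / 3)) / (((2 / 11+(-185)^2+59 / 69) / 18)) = 227700 / 12988781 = 0.02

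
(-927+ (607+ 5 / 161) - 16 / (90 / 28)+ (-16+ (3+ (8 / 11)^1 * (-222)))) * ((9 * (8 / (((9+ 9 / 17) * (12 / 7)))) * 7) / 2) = -2368087148 / 307395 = -7703.73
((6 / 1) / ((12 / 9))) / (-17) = -9 / 34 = -0.26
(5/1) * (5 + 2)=35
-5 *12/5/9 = -1.33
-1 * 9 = -9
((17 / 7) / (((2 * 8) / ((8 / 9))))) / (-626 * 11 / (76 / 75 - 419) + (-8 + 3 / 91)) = 6928129 / 436840650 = 0.02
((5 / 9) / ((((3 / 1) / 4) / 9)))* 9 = 60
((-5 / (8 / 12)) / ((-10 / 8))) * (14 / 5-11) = -49.20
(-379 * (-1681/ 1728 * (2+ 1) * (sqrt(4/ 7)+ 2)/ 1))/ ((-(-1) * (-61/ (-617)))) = 30832.43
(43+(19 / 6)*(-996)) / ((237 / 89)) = -92293 / 79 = -1168.27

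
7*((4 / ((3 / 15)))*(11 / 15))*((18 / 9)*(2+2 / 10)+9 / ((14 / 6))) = 12716 / 15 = 847.73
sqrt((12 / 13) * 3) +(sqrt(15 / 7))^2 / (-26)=1.58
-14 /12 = -7 /6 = -1.17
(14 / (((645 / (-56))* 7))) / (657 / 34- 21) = 3808 / 36765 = 0.10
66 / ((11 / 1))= 6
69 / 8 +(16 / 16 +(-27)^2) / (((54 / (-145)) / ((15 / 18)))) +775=-550711 / 648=-849.86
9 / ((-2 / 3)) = -27 / 2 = -13.50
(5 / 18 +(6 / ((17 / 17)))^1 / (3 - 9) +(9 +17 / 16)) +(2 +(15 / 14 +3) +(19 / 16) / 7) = 7853 / 504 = 15.58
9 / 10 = 0.90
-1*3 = -3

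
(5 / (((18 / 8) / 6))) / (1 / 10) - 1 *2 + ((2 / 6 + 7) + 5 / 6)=279 / 2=139.50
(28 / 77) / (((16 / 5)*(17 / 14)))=35 / 374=0.09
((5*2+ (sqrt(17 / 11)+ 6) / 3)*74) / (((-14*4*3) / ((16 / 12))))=-148 / 21 - 37*sqrt(187) / 2079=-7.29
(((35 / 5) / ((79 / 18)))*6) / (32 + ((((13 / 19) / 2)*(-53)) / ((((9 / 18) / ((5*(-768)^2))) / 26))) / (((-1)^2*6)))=-0.00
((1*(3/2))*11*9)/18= 33/4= 8.25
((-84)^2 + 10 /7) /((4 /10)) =123505 /7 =17643.57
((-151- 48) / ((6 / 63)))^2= 17464041 / 4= 4366010.25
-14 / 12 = -7 / 6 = -1.17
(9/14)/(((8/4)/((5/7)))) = 45/196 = 0.23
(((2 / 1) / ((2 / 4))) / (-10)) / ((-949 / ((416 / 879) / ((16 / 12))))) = 16 / 106945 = 0.00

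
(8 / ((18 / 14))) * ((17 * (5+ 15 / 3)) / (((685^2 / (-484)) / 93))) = -101.47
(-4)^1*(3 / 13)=-12 / 13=-0.92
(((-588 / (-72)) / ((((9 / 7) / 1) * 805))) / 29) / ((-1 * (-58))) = 49 / 10445220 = 0.00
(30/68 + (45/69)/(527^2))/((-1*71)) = -5636295/907062914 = -0.01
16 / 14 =8 / 7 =1.14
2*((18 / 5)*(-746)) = -26856 / 5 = -5371.20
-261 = -261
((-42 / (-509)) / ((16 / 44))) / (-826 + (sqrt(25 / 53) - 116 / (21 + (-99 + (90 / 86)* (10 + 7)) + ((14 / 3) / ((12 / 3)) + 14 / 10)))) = -526222898002263 / 1910847000299411299 - 120496156935* sqrt(53) / 3821694000598822598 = -0.00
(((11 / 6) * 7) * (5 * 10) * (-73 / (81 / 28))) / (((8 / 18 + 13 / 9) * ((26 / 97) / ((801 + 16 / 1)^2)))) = -127378894962550 / 5967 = -21347225567.71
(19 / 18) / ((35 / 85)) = 323 / 126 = 2.56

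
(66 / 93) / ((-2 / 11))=-121 / 31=-3.90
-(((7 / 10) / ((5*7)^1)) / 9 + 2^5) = -14401 / 450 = -32.00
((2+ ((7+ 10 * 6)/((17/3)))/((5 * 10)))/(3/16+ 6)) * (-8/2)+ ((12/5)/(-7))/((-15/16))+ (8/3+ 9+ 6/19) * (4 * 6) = 286.50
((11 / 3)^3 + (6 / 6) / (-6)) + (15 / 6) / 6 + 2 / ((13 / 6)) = 70859 / 1404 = 50.47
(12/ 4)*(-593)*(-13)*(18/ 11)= 416286/ 11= 37844.18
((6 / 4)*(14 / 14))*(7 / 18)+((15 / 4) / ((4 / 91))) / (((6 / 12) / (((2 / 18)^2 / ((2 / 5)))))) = 2527 / 432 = 5.85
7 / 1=7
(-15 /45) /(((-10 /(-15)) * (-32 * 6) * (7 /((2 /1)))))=0.00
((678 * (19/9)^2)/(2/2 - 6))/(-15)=81586/2025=40.29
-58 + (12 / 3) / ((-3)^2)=-518 / 9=-57.56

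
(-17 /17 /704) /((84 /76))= -0.00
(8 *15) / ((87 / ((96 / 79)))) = 3840 / 2291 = 1.68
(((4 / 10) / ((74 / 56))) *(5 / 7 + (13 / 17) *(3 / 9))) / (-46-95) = -2768 / 1330335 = -0.00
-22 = -22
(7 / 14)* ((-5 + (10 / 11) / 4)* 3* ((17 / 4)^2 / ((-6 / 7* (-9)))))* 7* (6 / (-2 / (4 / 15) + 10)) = -281.61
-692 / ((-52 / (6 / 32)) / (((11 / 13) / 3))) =1903 / 2704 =0.70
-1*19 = -19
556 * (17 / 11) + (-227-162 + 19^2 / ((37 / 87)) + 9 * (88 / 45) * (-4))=1248.71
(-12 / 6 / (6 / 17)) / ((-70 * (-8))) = -17 / 1680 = -0.01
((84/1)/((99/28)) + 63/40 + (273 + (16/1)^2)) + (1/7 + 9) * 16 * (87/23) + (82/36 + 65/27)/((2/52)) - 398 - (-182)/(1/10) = 5071449991/1912680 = 2651.49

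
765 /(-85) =-9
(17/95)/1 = 17/95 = 0.18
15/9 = 5/3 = 1.67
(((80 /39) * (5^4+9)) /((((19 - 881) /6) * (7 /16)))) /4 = -5.17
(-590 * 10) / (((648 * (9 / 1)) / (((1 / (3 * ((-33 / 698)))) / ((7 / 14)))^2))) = -1437251800 / 7144929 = -201.16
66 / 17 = 3.88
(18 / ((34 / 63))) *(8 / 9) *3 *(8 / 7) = 1728 / 17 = 101.65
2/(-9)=-2/9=-0.22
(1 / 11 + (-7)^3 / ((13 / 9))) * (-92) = 3122848 / 143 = 21838.10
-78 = -78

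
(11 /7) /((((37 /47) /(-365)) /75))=-14152875 /259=-54644.31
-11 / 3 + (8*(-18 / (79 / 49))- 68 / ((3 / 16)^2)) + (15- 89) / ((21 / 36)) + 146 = -9994127 / 4977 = -2008.06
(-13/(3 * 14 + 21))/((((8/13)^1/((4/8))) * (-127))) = 0.00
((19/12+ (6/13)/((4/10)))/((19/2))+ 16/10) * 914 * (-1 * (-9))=19181661/1235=15531.71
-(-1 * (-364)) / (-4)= 91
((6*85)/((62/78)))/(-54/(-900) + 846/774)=42763500/76849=556.46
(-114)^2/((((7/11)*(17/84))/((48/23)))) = 82342656/391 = 210595.03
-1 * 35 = -35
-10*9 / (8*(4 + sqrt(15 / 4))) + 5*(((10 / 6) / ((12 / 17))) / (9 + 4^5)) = -6673015 / 1822212 + 45*sqrt(15) / 98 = -1.88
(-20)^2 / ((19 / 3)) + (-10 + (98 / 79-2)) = 78650 / 1501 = 52.40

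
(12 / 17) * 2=24 / 17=1.41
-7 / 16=-0.44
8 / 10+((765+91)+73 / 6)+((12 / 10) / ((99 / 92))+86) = 105169 / 110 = 956.08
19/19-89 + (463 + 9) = 384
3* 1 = 3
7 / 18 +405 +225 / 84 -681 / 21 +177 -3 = 19787 / 36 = 549.64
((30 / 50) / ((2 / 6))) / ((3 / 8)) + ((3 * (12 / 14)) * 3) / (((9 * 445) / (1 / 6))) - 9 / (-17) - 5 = 17461 / 52955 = 0.33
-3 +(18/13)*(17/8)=-3/52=-0.06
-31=-31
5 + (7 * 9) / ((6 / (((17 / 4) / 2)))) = 437 / 16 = 27.31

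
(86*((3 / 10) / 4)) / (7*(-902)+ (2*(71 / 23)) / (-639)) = -26703 / 26140000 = -0.00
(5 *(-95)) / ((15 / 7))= -665 / 3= -221.67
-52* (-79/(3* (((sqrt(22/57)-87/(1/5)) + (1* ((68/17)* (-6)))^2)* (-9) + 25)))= -48548344/44103885 + 2054* sqrt(1254)/14701295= -1.10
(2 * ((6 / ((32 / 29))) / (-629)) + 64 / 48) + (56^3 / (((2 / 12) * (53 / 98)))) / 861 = 74273946799 / 32803608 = 2264.20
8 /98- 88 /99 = -0.81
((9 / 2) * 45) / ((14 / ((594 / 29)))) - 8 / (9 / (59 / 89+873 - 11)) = -153023411 / 325206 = -470.54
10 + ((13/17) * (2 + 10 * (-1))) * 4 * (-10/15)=1342/51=26.31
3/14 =0.21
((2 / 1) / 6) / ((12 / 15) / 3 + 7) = 5 / 109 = 0.05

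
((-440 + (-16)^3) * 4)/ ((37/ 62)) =-1124928/ 37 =-30403.46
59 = 59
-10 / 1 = -10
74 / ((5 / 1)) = 74 / 5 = 14.80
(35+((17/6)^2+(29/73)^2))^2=68639518300609/36804120336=1865.00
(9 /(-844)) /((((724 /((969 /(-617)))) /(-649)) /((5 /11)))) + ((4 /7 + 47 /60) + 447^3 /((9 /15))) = 5892869164818289597 /39587262960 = 148857706.35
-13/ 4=-3.25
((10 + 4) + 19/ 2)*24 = 564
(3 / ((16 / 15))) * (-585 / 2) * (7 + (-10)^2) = -2816775 / 32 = -88024.22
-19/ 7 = -2.71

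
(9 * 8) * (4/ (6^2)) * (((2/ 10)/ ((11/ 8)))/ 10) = 32/ 275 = 0.12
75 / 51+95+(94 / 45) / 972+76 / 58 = 97.78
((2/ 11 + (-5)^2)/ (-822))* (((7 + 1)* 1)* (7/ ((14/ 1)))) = -554/ 4521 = -0.12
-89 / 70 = -1.27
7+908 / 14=503 / 7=71.86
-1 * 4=-4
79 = 79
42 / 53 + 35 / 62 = 4459 / 3286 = 1.36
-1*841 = -841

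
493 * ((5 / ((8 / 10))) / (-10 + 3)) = -12325 / 28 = -440.18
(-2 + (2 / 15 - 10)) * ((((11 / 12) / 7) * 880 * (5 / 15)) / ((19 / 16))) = -1378432 / 3591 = -383.86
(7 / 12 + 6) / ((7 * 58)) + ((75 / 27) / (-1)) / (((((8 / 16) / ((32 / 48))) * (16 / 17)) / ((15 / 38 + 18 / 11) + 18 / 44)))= -29283967 / 3054744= -9.59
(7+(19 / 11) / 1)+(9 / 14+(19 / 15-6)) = 10711 / 2310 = 4.64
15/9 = 5/3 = 1.67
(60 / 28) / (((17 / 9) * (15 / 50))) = 450 / 119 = 3.78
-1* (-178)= 178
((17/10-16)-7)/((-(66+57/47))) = 0.32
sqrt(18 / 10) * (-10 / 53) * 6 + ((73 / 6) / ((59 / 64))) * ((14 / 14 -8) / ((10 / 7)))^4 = 7606.72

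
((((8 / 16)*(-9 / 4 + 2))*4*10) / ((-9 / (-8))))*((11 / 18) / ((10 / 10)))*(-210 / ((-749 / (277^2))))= -168803800 / 2889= -58429.84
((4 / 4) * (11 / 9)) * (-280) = -3080 / 9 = -342.22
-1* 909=-909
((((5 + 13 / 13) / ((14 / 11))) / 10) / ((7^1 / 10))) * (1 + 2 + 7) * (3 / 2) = 495 / 49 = 10.10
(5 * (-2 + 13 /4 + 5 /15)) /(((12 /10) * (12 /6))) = 475 /144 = 3.30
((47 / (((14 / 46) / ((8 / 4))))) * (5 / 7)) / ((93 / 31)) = 10810 / 147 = 73.54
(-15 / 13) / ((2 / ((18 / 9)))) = -1.15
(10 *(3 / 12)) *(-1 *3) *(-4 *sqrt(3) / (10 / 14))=42 *sqrt(3)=72.75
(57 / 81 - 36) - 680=-19313 / 27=-715.30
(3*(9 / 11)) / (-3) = -9 / 11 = -0.82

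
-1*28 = -28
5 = 5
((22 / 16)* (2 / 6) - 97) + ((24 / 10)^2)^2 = -950461 / 15000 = -63.36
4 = 4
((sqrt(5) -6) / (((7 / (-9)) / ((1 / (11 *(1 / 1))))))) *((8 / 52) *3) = 324 / 1001 -54 *sqrt(5) / 1001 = 0.20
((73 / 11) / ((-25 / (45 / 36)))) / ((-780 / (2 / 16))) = 73 / 1372800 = 0.00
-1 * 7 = -7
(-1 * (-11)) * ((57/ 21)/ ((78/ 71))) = 14839/ 546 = 27.18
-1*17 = -17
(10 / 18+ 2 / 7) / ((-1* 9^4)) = -53 / 413343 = -0.00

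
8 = 8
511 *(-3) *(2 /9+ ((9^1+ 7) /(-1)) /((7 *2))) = 4234 /3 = 1411.33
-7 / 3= -2.33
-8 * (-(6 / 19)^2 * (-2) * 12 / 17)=-6912 / 6137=-1.13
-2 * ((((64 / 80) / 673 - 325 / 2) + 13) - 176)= 2190607 / 3365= 651.00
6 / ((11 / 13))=78 / 11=7.09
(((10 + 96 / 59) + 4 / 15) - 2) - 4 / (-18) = 26858 / 2655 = 10.12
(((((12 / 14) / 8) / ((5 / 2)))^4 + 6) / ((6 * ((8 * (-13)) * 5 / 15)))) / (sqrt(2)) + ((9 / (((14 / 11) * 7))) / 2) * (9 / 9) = 99 / 196 - 144060081 * sqrt(2) / 9988160000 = 0.48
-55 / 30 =-11 / 6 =-1.83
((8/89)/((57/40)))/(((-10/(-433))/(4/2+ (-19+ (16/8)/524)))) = -30850384/664563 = -46.42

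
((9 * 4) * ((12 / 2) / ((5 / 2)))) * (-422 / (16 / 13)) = -148122 / 5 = -29624.40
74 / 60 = 37 / 30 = 1.23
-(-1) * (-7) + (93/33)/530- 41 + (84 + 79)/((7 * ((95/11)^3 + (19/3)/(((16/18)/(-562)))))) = -35043830501161/730055272870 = -48.00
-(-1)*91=91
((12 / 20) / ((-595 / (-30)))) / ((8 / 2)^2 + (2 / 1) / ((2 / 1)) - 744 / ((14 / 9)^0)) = -18 / 432565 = -0.00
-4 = -4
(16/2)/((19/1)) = 8/19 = 0.42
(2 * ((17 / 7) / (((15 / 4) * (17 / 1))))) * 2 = 16 / 105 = 0.15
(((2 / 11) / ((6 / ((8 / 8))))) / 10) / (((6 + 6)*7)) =1 / 27720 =0.00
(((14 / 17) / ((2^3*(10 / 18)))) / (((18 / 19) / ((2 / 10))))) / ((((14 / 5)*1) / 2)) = 19 / 680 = 0.03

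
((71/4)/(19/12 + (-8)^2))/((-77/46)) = -9798/60599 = -0.16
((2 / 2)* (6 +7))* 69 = 897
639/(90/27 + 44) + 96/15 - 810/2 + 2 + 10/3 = -11393/30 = -379.77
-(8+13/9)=-85/9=-9.44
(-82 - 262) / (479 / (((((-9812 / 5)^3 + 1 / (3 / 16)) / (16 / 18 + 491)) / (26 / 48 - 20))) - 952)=70191546642035712 / 194250900641845421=0.36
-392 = -392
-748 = -748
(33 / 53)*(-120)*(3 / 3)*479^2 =-908586360 / 53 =-17143138.87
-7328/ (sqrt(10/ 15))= -3664*sqrt(6)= -8974.93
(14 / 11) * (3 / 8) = 21 / 44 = 0.48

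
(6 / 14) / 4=3 / 28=0.11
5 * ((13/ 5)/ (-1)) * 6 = -78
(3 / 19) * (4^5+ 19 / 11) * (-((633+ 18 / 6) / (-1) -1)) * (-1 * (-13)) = 280303569 / 209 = 1341165.40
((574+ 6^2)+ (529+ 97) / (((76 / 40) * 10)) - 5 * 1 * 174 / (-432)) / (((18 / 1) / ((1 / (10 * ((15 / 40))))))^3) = 882307 / 420724125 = 0.00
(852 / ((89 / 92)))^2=6144051456 / 7921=775666.14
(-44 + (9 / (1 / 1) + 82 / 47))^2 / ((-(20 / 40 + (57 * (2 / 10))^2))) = -122148450 / 14409307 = -8.48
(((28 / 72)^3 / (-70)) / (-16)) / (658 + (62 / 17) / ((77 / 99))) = 5831 / 73585843200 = 0.00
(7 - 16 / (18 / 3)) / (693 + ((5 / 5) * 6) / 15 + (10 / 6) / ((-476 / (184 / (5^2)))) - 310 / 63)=3315 / 526667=0.01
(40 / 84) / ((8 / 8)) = 10 / 21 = 0.48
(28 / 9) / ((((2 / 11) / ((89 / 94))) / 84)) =1360.88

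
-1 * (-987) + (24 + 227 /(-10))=9883 /10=988.30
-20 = -20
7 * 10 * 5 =350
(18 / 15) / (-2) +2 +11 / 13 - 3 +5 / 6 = 31 / 390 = 0.08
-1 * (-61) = 61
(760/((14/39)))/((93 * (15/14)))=1976/93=21.25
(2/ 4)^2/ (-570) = -0.00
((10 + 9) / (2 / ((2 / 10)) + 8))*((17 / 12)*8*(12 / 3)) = 1292 / 27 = 47.85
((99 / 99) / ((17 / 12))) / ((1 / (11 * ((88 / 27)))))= 3872 / 153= 25.31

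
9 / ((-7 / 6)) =-54 / 7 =-7.71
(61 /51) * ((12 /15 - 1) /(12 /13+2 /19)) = -15067 /64770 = -0.23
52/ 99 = 0.53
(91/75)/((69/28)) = 0.49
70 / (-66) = -35 / 33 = -1.06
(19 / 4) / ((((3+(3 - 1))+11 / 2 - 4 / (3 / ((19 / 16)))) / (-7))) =-399 / 107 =-3.73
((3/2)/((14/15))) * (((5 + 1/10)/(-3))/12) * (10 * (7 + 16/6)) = -2465/112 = -22.01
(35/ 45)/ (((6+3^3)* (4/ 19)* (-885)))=-133/ 1051380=-0.00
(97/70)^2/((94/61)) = 573949/460600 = 1.25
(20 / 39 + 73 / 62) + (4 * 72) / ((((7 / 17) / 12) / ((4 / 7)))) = 568449607 / 118482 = 4797.77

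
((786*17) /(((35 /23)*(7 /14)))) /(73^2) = 3.30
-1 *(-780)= 780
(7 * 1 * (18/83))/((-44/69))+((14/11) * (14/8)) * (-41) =-7777/83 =-93.70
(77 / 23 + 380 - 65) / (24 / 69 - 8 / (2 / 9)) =-3661 / 410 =-8.93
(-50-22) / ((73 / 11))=-792 / 73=-10.85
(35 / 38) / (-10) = -7 / 76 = -0.09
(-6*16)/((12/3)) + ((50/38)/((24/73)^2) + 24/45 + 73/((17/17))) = 3376589/54720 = 61.71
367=367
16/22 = 8/11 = 0.73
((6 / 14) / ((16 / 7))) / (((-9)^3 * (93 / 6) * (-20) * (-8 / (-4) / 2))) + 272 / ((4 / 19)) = 1557221761 / 1205280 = 1292.00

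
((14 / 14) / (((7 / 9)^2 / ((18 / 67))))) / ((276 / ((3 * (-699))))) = -509571 / 151018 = -3.37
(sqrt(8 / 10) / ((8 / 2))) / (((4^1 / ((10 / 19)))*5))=sqrt(5) / 380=0.01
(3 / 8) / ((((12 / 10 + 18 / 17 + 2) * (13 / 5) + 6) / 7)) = 8925 / 58048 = 0.15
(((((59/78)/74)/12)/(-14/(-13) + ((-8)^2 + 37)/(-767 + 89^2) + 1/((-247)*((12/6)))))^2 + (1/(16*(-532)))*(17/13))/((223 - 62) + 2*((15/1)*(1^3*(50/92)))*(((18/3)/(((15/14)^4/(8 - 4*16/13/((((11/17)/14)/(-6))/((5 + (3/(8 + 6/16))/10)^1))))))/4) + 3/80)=-2946460588167603351274925/1156081687790697456753146094483984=-0.00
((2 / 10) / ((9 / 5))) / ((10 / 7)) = 7 / 90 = 0.08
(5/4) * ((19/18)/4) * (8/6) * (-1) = -95/216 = -0.44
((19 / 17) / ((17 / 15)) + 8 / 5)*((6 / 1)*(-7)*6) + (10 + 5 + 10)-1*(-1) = -904154 / 1445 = -625.71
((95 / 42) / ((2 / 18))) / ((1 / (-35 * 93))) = -132525 / 2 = -66262.50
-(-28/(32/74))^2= -67081/16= -4192.56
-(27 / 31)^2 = -729 / 961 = -0.76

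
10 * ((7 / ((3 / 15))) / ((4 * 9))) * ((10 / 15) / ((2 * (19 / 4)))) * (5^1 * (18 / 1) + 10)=35000 / 513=68.23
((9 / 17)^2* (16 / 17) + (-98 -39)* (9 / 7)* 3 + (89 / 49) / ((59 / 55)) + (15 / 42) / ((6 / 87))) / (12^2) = -29616706435 / 8181206208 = -3.62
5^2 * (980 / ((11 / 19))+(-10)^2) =493000 / 11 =44818.18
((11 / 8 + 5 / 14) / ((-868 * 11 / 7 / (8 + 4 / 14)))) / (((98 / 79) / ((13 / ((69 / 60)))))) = -14444755 / 150648344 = -0.10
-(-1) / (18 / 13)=13 / 18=0.72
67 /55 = 1.22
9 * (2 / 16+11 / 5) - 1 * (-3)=957 / 40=23.92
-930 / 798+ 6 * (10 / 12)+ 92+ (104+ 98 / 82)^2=2495487903 / 223573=11161.85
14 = 14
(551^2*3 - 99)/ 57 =303568/ 19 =15977.26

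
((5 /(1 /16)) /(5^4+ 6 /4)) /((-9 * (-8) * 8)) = 5 /22554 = 0.00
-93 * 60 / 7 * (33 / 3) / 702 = -3410 / 273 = -12.49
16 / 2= 8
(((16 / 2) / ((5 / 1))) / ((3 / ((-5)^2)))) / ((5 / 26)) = 69.33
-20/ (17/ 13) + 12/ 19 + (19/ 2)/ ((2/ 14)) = 33487/ 646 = 51.84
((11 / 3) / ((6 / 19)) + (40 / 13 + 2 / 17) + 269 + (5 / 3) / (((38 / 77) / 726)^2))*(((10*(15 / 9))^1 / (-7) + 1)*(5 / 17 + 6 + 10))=-41612151055473617 / 512672706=-81167088.80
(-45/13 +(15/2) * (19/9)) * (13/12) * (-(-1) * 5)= 4825/72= 67.01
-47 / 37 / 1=-1.27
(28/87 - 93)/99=-733/783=-0.94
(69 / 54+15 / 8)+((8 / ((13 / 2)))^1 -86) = -76393 / 936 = -81.62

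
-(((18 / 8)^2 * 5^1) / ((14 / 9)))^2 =-264.79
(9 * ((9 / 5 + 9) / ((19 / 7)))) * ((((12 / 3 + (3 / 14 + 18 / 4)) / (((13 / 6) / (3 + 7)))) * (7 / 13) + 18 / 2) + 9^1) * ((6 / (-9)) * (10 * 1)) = -30400272 / 3211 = -9467.54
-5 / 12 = -0.42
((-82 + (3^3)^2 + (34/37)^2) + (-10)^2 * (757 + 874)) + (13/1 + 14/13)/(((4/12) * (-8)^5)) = 95493172889635/583172096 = 163747.84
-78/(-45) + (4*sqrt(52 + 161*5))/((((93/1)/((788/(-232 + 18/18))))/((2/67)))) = 26/15 - 6304*sqrt(857)/1439361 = 1.61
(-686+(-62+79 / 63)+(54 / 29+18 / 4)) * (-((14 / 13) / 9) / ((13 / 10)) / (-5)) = -5410726 / 396981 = -13.63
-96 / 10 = -48 / 5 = -9.60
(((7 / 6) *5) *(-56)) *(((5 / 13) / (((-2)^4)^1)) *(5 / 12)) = -6125 / 1872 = -3.27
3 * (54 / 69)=54 / 23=2.35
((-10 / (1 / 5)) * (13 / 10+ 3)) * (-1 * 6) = 1290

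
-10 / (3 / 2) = -20 / 3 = -6.67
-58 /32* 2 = -29 /8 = -3.62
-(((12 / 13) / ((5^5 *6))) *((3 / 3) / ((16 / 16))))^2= -0.00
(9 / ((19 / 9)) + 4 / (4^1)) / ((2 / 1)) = 50 / 19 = 2.63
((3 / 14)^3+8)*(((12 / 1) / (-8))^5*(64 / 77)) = -5340897 / 105644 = -50.56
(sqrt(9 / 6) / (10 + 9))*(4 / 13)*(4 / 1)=8*sqrt(6) / 247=0.08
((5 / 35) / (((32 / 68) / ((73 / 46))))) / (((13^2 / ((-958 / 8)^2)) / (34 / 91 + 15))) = 398346057119 / 633860864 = 628.44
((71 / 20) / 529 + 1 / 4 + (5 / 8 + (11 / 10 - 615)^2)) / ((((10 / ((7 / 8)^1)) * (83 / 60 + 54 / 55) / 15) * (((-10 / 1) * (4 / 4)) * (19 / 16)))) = -3947454611397 / 224137300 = -17611.77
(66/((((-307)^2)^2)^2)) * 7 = 462/78905450517641748001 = 0.00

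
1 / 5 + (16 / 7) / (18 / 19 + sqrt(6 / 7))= 4577 / 85 - 2888 *sqrt(42) / 357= 1.42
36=36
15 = 15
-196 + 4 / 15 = -2936 / 15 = -195.73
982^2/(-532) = -241081/133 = -1812.64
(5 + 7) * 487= 5844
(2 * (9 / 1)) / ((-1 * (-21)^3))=2 / 1029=0.00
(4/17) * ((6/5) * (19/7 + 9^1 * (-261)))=-394176/595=-662.48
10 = 10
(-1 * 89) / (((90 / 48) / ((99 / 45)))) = -7832 / 75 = -104.43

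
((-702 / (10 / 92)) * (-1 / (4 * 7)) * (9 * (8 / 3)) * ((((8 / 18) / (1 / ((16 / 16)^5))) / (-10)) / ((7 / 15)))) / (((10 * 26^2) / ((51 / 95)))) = -63342 / 1512875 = -0.04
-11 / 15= -0.73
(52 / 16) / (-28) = -13 / 112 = -0.12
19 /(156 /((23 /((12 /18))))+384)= 437 /8936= 0.05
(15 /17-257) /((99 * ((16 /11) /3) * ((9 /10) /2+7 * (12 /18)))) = -10885 /10438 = -1.04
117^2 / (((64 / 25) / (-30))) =-5133375 / 32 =-160417.97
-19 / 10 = -1.90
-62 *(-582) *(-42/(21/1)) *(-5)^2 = -1804200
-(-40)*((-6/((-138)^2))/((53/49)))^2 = 24010/7074660321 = 0.00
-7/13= -0.54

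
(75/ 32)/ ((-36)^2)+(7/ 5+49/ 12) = 5.49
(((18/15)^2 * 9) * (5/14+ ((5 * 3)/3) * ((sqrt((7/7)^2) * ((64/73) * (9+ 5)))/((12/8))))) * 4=5466312/2555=2139.46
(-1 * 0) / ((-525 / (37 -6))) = 0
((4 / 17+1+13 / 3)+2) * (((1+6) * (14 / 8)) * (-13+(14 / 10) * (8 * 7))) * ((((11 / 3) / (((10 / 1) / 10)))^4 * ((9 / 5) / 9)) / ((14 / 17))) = 2156019019 / 8100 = 266175.19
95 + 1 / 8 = 761 / 8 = 95.12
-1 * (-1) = 1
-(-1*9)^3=729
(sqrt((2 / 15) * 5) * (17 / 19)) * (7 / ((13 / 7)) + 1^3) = 1054 * sqrt(6) / 741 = 3.48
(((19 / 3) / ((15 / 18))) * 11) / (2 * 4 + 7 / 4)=1672 / 195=8.57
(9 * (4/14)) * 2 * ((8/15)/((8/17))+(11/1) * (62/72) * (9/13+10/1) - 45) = 134347/455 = 295.27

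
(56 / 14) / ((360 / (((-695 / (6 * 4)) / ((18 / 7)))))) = -973 / 7776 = -0.13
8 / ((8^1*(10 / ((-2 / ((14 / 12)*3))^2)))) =8 / 245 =0.03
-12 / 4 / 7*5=-15 / 7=-2.14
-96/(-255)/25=32/2125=0.02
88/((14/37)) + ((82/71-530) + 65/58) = -8508079/28826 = -295.15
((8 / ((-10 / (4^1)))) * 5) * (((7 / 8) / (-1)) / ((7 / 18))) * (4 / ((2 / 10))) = 720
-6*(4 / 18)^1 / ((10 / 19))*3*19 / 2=-361 / 5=-72.20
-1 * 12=-12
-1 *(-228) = 228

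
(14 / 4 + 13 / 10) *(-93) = -2232 / 5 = -446.40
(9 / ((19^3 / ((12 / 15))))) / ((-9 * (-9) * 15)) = 0.00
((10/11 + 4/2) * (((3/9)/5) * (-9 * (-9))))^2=246.78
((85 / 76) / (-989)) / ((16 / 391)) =-1445 / 52288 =-0.03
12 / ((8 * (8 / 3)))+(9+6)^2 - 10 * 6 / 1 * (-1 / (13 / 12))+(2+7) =289.95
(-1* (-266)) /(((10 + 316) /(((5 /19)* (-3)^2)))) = 315 /163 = 1.93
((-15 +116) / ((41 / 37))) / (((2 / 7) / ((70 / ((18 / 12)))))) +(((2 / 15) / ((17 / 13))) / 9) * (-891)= 155540516 / 10455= 14877.14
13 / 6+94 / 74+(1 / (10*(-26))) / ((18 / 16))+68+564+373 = 1008.43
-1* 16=-16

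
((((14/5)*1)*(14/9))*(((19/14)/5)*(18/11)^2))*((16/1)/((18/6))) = 51072/3025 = 16.88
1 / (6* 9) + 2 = 2.02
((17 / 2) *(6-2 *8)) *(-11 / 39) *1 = 935 / 39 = 23.97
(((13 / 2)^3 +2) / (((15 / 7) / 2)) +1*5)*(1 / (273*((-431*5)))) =-15791 / 35298900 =-0.00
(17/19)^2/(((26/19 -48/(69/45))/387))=-10.35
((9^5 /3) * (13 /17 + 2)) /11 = 925101 /187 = 4947.06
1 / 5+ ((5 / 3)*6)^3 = 1000.20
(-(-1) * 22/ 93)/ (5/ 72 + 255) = 528/ 569315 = 0.00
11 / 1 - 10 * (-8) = 91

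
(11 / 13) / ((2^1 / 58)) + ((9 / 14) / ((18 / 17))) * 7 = 1497 / 52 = 28.79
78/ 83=0.94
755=755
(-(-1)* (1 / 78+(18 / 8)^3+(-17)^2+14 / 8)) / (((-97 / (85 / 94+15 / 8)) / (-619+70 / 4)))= 3258074875 / 625664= 5207.39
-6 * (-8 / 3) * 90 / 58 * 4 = 2880 / 29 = 99.31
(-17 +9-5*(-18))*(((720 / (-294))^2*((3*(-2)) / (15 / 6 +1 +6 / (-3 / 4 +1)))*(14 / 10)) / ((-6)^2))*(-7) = 15744 / 539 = 29.21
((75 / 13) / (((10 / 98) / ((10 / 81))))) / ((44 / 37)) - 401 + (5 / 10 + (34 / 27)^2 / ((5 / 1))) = -205529872 / 521235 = -394.31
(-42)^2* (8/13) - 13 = 13943/13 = 1072.54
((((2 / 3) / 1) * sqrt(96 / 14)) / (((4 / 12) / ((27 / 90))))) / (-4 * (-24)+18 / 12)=8 * sqrt(21) / 2275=0.02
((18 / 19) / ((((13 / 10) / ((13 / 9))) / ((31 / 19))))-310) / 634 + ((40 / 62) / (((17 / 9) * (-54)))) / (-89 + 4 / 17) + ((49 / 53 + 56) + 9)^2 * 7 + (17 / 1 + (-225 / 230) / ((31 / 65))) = 63160671419903360765 / 2075143925188566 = 30436.77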